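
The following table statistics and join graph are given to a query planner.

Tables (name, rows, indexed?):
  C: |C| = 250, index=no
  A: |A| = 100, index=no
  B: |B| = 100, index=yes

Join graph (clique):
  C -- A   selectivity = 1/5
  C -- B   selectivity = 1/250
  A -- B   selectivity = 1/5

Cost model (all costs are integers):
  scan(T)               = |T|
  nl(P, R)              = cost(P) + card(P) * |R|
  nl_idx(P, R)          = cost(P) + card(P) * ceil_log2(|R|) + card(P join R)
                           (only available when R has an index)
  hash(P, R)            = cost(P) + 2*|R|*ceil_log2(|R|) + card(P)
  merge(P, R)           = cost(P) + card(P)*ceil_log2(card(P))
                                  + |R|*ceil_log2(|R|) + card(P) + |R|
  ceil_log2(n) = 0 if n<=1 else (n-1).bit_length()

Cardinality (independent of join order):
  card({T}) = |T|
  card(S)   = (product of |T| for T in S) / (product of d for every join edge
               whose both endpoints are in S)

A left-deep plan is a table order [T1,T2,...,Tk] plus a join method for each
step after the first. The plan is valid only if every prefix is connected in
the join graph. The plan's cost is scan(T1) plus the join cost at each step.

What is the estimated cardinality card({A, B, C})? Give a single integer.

400

Tables in S: A(100), B(100), C(250)
Edges inside S: C-A(d=5), C-B(d=250), A-B(d=5)
numerator = 100 * 100 * 250 = 2500000
denominator = 5 * 250 * 5 = 6250
card(S) = 2500000 / 6250 = 400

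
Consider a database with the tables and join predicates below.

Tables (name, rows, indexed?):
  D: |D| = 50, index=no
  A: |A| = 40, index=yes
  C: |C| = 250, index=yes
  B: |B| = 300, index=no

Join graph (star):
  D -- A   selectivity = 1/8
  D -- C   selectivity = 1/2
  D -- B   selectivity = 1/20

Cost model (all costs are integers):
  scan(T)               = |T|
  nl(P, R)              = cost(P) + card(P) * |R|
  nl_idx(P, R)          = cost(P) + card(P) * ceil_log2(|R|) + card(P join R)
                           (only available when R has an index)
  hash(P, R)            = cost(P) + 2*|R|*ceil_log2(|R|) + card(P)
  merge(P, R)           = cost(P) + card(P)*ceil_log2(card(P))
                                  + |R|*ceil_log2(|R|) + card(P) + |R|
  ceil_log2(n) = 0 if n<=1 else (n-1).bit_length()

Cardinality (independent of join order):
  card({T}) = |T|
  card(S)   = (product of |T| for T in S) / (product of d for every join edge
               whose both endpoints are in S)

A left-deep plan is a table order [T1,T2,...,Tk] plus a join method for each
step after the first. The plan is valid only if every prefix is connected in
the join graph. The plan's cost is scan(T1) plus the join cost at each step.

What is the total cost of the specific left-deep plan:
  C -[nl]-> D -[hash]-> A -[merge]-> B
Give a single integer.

522480

step 1: scan C: cost=250, card=250
step 2: join D via nl
    card(P join D) = 250*50/(2) = 6250
    cost = 250 + 250*50 = 12750
step 3: join A via hash
    card(P join A) = 6250*40/(8) = 31250
    cost = 12750 + 2*40*6 + 6250 = 19480
step 4: join B via merge
    card(P join B) = 31250*300/(20) = 468750
    cost = 19480 + 31250*15 + 300*9 + 31250 + 300 = 522480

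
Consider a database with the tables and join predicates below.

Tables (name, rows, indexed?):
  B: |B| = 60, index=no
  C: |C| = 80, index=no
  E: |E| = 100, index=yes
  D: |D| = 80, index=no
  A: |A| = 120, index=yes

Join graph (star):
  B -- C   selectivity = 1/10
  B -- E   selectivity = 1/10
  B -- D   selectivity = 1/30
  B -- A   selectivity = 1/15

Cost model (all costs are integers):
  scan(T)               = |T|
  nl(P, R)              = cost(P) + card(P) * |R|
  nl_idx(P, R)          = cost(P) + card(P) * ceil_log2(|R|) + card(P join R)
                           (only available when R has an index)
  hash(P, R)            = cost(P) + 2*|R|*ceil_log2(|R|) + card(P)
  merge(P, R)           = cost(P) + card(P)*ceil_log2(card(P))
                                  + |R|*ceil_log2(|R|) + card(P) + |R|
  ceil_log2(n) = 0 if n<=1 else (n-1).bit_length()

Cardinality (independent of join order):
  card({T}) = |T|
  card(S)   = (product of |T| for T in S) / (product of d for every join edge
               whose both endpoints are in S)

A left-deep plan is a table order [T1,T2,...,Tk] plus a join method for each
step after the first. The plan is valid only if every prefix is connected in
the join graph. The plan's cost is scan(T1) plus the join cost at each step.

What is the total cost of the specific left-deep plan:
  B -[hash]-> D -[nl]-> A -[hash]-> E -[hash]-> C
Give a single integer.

step 1: scan B: cost=60, card=60
step 2: join D via hash
    card(P join D) = 60*80/(30) = 160
    cost = 60 + 2*80*7 + 60 = 1240
step 3: join A via nl
    card(P join A) = 160*120/(15) = 1280
    cost = 1240 + 160*120 = 20440
step 4: join E via hash
    card(P join E) = 1280*100/(10) = 12800
    cost = 20440 + 2*100*7 + 1280 = 23120
step 5: join C via hash
    card(P join C) = 12800*80/(10) = 102400
    cost = 23120 + 2*80*7 + 12800 = 37040

37040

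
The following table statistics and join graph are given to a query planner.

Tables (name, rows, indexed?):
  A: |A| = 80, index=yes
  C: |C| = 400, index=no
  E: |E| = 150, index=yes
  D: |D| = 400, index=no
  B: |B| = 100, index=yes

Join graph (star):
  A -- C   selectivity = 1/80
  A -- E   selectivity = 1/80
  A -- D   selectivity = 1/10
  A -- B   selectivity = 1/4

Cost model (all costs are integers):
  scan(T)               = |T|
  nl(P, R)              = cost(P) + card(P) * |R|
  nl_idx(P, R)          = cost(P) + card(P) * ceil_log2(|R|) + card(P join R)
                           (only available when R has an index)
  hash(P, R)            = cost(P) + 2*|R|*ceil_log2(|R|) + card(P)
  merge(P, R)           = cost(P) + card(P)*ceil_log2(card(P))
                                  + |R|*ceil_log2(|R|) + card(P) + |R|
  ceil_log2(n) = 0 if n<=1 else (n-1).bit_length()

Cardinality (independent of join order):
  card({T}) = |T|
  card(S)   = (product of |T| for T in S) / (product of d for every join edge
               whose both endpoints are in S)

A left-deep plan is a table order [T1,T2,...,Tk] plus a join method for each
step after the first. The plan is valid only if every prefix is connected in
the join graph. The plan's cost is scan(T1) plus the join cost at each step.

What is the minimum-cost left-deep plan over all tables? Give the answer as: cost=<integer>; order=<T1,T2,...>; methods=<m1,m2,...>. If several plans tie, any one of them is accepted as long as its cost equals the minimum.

cost=32820; order=C,A,E,B,D; methods=hash,hash,hash,hash

Selinger DP (subsets sized 1..n):
  {A}: scan cost=80, card=80
  {C}: scan cost=400, card=400
  {E}: scan cost=150, card=150
  {D}: scan cost=400, card=400
  {B}: scan cost=100, card=100
  {AC}: card=400; try (A,hash)→1920, (A,nl_idx)→3600, (C,merge)→4720, (A,merge)→5040, (C,hash)→7360, (C,nl)→32080 …(+1); best=1920 via (A,hash)
  {AE}: card=150; try (E,nl_idx)→870, (A,nl_idx)→1350, (A,hash)→1420, (E,merge)→2070, (A,merge)→2140, (E,hash)→2560 …(+2); best=870 via (E,nl_idx)
  {AD}: card=3200; try (A,hash)→1920, (D,merge)→4720, (A,merge)→5040, (A,nl_idx)→6400, (D,hash)→7360, (D,nl)→32080 …(+1); best=1920 via (A,hash)
  {AB}: card=2000; try (A,hash)→1320, (B,merge)→1520, (A,merge)→1540, (B,hash)→1560, (B,nl_idx)→2640, (A,nl_idx)→2800 …(+2); best=1320 via (A,hash)
  {ACE}: card=750; try (E,hash)→4720, (E,nl_idx)→5870, (C,merge)→6220, (E,merge)→7270, (C,hash)→8220, (C,nl)→60870 …(+1); best=4720 via (E,hash)
  {ACD}: card=16000; try (D,hash)→9520, (D,merge)→9920, (C,hash)→12320, (C,merge)→47520, (D,nl)→161920, (C,nl)→1281920; best=9520 via (D,hash)
  {ABC}: card=10000; try (B,hash)→3720, (B,merge)→6720, (C,hash)→10520, (B,nl_idx)→14720, (C,merge)→29320, (B,nl)→41920 …(+1); best=3720 via (B,hash)
  {ADE}: card=6000; try (D,merge)→6220, (E,hash)→7520, (D,hash)→8220, (E,nl_idx)→33520, (E,merge)→44870, (D,nl)→60870 …(+1); best=6220 via (D,merge)
  {ABE}: card=3750; try (B,hash)→2420, (B,merge)→3020, (B,nl_idx)→5670, (E,hash)→5720, (B,nl)→15870, (E,nl_idx)→21070 …(+2); best=2420 via (B,hash)
  {ABD}: card=80000; try (B,hash)→6520, (D,hash)→10520, (D,merge)→29320, (B,merge)→44320, (B,nl_idx)→104320, (B,nl)→321920 …(+1); best=6520 via (B,hash)
  {ACDE}: card=30000; try (D,hash)→12670, (D,merge)→16970, (C,hash)→19420, (E,hash)→27920, (C,merge)→94220, (E,nl_idx)→167520 …(+4); best=12670 via (D,hash)
  {ABCE}: card=18750; try (B,hash)→6870, (C,hash)→13370, (B,merge)→13770, (E,hash)→16120, (B,nl_idx)→28720, (C,merge)→55170 …(+5); best=6870 via (B,hash)
  {ABCD}: card=400000; try (D,hash)→20920, (B,hash)→26920, (C,hash)→93720, (D,merge)→157720, (B,merge)→250320, (B,nl_idx)→521520 …(+4); best=20920 via (D,hash)
  {ABDE}: card=150000; try (D,hash)→13370, (B,hash)→13620, (D,merge)→55170, (E,hash)→88920, (B,merge)→91020, (B,nl_idx)→198220 …(+5); best=13370 via (D,hash)
  {ABCDE}: card=750000; try (D,hash)→32820, (B,hash)→44070, (C,hash)→170570, (D,merge)→310870, (E,hash)→423320, (B,merge)→493470 …(+8); best=32820 via (D,hash)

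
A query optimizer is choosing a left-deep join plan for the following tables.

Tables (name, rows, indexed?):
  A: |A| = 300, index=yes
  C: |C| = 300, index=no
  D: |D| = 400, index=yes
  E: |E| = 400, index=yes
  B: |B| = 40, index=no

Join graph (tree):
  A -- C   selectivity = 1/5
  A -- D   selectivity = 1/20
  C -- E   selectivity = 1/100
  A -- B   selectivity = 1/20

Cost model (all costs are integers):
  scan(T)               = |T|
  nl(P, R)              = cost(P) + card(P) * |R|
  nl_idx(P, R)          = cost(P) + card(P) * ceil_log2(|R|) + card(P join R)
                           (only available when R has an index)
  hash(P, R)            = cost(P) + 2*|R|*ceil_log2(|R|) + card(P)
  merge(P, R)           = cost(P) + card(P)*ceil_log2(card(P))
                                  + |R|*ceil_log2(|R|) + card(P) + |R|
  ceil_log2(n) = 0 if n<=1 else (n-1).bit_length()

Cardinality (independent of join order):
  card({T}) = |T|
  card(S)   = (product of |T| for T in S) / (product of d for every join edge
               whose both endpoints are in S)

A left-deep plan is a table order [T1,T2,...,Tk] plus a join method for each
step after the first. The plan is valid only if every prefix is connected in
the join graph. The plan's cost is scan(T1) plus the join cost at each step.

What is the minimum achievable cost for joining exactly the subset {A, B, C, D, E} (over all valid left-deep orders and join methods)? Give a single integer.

Selinger DP over subsets of {A,B,C,D,E}:
  {A}: scan cost=300, card=300
  {C}: scan cost=300, card=300
  {D}: scan cost=400, card=400
  {E}: scan cost=400, card=400
  {B}: scan cost=40, card=40
  {AC}: card=18000; try (C,hash)→6000, (A,hash)→6000, (C,merge)→6300, (A,merge)→6300, (A,nl_idx)→21000, (C,nl)→90300 …(+1); best=6000 via (C,hash)
  {AD}: card=6000; try (A,hash)→6200, (D,merge)→7300, (A,merge)→7400, (D,hash)→7800, (D,nl_idx)→9000, (A,nl_idx)→10000 …(+2); best=6200 via (A,hash)
  {AB}: card=600; try (A,nl_idx)→1000, (B,hash)→1080, (A,merge)→3320, (B,merge)→3580, (A,hash)→5480, (A,nl)→12040 …(+1); best=1000 via (A,nl_idx)
  {CE}: card=1200; try (E,nl_idx)→4200, (C,hash)→6200, (E,merge)→7300, (C,merge)→7400, (E,hash)→7800, (E,nl)→120300 …(+1); best=4200 via (E,nl_idx)
  {ACD}: card=360000; try (C,hash)→17600, (D,hash)→31200, (C,merge)→93200, (D,merge)→298000, (D,nl_idx)→528000, (C,nl)→1806200 …(+1); best=17600 via (C,hash)
  {ACE}: card=72000; try (A,hash)→10800, (A,merge)→21600, (E,hash)→31200, (A,nl_idx)→87000, (E,nl_idx)→240000, (E,merge)→298000 …(+2); best=10800 via (A,hash)
  {ABC}: card=36000; try (C,hash)→7000, (C,merge)→10600, (B,hash)→24480, (C,nl)→181000, (B,merge)→294280, (B,nl)→726000; best=7000 via (C,hash)
  {ABD}: card=12000; try (D,hash)→8800, (D,merge)→11600, (B,hash)→12680, (D,nl_idx)→18400, (B,merge)→90480, (D,nl)→241000 …(+1); best=8800 via (D,hash)
  {ACDE}: card=1440000; try (D,hash)→90000, (E,hash)→384800, (D,merge)→1310800, (D,nl_idx)→2098800, (E,nl_idx)→4697600, (E,merge)→7221600 …(+2); best=90000 via (D,hash)
  {ABCD}: card=720000; try (C,hash)→26200, (D,hash)→50200, (C,merge)→191800, (B,hash)→378080, (D,merge)→623000, (D,nl_idx)→1051000 …(+4); best=26200 via (C,hash)
  {ABCE}: card=144000; try (E,hash)→50200, (B,hash)→83280, (E,nl_idx)→475000, (E,merge)→623000, (B,merge)→1307080, (B,nl)→2890800 …(+1); best=50200 via (E,hash)
  {ABCDE}: card=2880000; try (D,hash)→201400, (E,hash)→753400, (B,hash)→1530480, (D,merge)→2790200, (D,nl_idx)→4226200, (E,nl_idx)→9386200 …(+5); best=201400 via (D,hash)

201400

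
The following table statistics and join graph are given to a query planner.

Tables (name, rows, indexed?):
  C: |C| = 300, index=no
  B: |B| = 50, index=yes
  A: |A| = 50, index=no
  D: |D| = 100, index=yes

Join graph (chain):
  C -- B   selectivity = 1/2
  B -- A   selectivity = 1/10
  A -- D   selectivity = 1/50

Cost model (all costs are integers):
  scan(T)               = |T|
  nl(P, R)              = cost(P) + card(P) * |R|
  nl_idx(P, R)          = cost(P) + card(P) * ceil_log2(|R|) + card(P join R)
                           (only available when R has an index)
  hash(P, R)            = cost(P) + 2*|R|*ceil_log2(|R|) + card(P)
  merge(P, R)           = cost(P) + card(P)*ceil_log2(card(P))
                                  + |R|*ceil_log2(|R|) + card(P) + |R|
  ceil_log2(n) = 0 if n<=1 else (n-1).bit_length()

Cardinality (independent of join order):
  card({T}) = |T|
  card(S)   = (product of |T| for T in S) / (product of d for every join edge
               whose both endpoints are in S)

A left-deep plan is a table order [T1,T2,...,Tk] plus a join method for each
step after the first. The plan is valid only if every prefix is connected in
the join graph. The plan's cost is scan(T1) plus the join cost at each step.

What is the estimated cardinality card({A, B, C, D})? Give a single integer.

75000

Tables in S: A(50), B(50), C(300), D(100)
Edges inside S: C-B(d=2), B-A(d=10), A-D(d=50)
numerator = 50 * 50 * 300 * 100 = 75000000
denominator = 2 * 10 * 50 = 1000
card(S) = 75000000 / 1000 = 75000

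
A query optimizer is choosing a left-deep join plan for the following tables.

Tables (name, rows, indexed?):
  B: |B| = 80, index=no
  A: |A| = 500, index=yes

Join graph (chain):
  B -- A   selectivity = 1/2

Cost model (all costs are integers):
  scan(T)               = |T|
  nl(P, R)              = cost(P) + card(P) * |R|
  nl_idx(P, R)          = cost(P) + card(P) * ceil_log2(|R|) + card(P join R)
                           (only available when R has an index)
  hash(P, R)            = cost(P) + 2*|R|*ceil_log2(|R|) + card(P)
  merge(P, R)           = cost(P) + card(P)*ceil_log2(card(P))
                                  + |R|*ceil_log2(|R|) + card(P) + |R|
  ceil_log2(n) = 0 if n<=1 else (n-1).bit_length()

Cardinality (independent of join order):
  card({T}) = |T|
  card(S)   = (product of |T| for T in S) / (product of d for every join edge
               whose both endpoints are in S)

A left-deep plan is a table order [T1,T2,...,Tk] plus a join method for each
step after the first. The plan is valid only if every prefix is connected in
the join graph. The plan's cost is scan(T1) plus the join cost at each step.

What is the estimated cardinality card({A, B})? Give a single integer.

20000

Tables in S: A(500), B(80)
Edges inside S: B-A(d=2)
numerator = 500 * 80 = 40000
denominator = 2 = 2
card(S) = 40000 / 2 = 20000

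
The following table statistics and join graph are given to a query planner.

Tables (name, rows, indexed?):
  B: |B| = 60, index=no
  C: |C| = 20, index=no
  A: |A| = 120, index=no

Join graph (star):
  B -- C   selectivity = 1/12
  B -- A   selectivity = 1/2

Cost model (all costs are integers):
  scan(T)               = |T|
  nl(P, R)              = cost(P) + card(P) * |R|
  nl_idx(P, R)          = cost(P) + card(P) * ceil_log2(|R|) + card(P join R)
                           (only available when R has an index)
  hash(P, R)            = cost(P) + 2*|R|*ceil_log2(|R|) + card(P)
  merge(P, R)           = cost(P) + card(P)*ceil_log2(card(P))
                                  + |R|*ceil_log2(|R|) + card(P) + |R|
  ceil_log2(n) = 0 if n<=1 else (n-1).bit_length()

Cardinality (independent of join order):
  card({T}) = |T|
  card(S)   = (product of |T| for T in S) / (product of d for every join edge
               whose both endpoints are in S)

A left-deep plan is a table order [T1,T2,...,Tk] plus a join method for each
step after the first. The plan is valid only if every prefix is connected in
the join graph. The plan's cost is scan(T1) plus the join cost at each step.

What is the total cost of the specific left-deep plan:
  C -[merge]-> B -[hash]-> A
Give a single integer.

2340

step 1: scan C: cost=20, card=20
step 2: join B via merge
    card(P join B) = 20*60/(12) = 100
    cost = 20 + 20*5 + 60*6 + 20 + 60 = 560
step 3: join A via hash
    card(P join A) = 100*120/(2) = 6000
    cost = 560 + 2*120*7 + 100 = 2340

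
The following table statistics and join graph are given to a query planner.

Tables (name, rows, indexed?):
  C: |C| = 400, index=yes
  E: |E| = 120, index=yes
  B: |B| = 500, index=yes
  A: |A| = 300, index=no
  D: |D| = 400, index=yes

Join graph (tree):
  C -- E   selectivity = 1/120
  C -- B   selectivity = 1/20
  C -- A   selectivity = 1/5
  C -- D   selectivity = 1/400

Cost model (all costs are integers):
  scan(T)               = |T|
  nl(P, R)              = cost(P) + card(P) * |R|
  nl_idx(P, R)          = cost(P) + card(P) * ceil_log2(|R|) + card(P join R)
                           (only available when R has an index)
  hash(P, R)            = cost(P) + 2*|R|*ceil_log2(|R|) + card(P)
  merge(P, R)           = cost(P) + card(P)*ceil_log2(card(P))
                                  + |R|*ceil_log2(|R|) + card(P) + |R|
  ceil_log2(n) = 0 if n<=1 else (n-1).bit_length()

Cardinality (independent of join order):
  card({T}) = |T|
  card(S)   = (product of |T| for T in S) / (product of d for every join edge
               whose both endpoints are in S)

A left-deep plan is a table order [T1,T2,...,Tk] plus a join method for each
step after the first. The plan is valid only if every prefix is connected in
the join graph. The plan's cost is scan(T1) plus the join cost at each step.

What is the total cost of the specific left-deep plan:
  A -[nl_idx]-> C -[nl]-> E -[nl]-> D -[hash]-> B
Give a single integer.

12540000

step 1: scan A: cost=300, card=300
step 2: join C via nl_idx
    card(P join C) = 300*400/(5) = 24000
    cost = 300 + 300*9 + 24000 = 27000
step 3: join E via nl
    card(P join E) = 24000*120/(120) = 24000
    cost = 27000 + 24000*120 = 2907000
step 4: join D via nl
    card(P join D) = 24000*400/(400) = 24000
    cost = 2907000 + 24000*400 = 12507000
step 5: join B via hash
    card(P join B) = 24000*500/(20) = 600000
    cost = 12507000 + 2*500*9 + 24000 = 12540000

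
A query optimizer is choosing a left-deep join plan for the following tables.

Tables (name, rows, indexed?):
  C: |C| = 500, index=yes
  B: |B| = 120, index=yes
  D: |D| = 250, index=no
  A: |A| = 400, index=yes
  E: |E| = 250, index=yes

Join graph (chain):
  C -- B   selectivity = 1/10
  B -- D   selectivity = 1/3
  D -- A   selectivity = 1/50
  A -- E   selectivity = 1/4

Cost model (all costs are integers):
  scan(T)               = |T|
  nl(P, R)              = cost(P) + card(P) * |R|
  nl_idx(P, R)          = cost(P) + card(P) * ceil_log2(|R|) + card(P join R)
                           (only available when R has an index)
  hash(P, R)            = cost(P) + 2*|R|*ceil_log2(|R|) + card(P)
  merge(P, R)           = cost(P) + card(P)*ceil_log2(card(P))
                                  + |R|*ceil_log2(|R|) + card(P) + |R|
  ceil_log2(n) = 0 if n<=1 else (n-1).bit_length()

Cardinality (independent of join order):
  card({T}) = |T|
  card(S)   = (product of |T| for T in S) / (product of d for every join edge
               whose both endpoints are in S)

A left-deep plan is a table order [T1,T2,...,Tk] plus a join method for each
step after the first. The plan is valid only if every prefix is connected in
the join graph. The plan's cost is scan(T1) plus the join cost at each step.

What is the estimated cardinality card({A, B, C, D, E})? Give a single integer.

250000000

Tables in S: A(400), B(120), C(500), D(250), E(250)
Edges inside S: C-B(d=10), B-D(d=3), D-A(d=50), A-E(d=4)
numerator = 400 * 120 * 500 * 250 * 250 = 1500000000000
denominator = 10 * 3 * 50 * 4 = 6000
card(S) = 1500000000000 / 6000 = 250000000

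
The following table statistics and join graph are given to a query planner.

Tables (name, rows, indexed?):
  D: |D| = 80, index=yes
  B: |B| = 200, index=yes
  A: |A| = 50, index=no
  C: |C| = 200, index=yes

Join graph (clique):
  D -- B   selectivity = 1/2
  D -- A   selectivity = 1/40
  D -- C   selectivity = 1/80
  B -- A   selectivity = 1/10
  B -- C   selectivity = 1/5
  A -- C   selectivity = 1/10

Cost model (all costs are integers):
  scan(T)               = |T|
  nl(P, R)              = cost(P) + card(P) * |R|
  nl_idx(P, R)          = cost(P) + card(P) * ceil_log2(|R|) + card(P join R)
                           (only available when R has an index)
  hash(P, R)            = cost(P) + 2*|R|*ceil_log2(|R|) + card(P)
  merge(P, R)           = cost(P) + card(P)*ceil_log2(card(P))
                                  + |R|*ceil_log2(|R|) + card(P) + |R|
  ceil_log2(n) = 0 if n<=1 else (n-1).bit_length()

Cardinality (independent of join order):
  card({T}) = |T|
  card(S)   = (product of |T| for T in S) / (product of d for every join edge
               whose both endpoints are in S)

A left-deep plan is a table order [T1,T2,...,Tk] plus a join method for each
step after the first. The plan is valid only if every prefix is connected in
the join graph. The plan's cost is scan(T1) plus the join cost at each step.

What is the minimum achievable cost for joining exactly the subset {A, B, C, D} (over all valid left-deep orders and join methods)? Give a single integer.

Selinger DP over subsets of {A,B,C,D}:
  {D}: scan cost=80, card=80
  {B}: scan cost=200, card=200
  {A}: scan cost=50, card=50
  {C}: scan cost=200, card=200
  {BD}: card=8000; try (D,hash)→1520, (B,merge)→2520, (D,merge)→2640, (B,hash)→3360, (B,nl_idx)→8720, (D,nl_idx)→9600 …(+2); best=1520 via (D,hash)
  {AD}: card=100; try (D,nl_idx)→500, (A,hash)→760, (D,merge)→1040, (A,merge)→1070, (D,hash)→1220, (D,nl)→4050 …(+1); best=500 via (D,nl_idx)
  {CD}: card=200; try (C,nl_idx)→920, (D,hash)→1520, (D,nl_idx)→1800, (C,merge)→2520, (D,merge)→2640, (C,hash)→3360 …(+2); best=920 via (C,nl_idx)
  {AB}: card=1000; try (A,hash)→1000, (B,nl_idx)→1450, (B,merge)→2200, (A,merge)→2350, (B,hash)→3300, (B,nl)→10050 …(+1); best=1000 via (A,hash)
  {BC}: card=8000; try (C,hash)→3600, (B,hash)→3600, (C,merge)→3800, (B,merge)→3800, (C,nl_idx)→9800, (B,nl_idx)→9800 …(+2); best=3600 via (C,hash)
  {AC}: card=1000; try (A,hash)→1000, (C,nl_idx)→1450, (C,merge)→2200, (A,merge)→2350, (C,hash)→3300, (C,nl)→10050 …(+1); best=1000 via (A,hash)
  {ABD}: card=1000; try (B,nl_idx)→2300, (B,merge)→3100, (D,hash)→3120, (B,hash)→3800, (D,nl_idx)→9000, (A,hash)→10120 …(+5); best=2300 via (B,nl_idx)
  {BCD}: card=4000; try (B,hash)→4320, (B,merge)→4520, (B,nl_idx)→6520, (D,hash)→12720, (C,hash)→12720, (B,nl)→40920 …(+6); best=4320 via (B,hash)
  {ACD}: card=25; try (C,nl_idx)→1325, (A,hash)→1720, (A,merge)→3070, (C,merge)→3100, (D,hash)→3120, (C,hash)→3800 …(+5); best=1325 via (C,nl_idx)
  {ABC}: card=4000; try (C,hash)→5200, (B,hash)→5200, (A,hash)→12200, (C,nl_idx)→13000, (B,nl_idx)→13000, (C,merge)→13800 …(+5); best=5200 via (C,hash)
  {ABCD}: card=50; try (B,nl_idx)→1575, (B,merge)→3275, (B,hash)→4550, (B,nl)→6325, (C,hash)→6500, (A,hash)→8920 …(+9); best=1575 via (B,nl_idx)

1575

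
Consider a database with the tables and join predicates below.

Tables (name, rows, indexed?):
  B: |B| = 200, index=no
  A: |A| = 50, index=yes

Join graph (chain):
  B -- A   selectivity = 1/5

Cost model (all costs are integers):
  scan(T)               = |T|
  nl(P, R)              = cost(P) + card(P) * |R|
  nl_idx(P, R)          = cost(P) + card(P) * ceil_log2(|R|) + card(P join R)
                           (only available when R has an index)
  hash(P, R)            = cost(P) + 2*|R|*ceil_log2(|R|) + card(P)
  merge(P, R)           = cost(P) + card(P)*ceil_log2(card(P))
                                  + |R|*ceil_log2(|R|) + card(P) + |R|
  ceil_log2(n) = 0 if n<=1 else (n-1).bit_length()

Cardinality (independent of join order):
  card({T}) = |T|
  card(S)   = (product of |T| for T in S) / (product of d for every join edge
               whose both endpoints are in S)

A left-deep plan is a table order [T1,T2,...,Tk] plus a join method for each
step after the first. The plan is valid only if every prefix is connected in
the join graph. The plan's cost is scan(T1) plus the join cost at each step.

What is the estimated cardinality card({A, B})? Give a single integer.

2000

Tables in S: A(50), B(200)
Edges inside S: B-A(d=5)
numerator = 50 * 200 = 10000
denominator = 5 = 5
card(S) = 10000 / 5 = 2000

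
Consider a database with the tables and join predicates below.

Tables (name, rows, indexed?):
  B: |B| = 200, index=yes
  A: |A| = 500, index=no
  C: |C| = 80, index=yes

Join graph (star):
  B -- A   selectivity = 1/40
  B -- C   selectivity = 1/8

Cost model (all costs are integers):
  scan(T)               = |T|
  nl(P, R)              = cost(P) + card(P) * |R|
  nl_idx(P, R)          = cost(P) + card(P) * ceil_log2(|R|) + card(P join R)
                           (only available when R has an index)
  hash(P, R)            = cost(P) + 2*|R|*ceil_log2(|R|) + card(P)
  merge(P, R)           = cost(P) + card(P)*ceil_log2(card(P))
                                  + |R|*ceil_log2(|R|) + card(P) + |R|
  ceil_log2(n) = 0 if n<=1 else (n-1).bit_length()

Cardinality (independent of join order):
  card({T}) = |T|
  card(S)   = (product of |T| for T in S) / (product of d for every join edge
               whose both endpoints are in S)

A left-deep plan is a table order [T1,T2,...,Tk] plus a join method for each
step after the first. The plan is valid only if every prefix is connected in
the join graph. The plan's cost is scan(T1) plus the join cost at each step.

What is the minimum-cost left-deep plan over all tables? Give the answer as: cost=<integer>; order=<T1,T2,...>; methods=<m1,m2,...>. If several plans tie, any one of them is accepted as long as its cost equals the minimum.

Selinger DP (subsets sized 1..n):
  {B}: scan cost=200, card=200
  {A}: scan cost=500, card=500
  {C}: scan cost=80, card=80
  {AB}: card=2500; try (B,hash)→4200, (B,nl_idx)→7000, (A,merge)→7000, (B,merge)→7300, (A,hash)→9400, (A,nl)→100200 …(+1); best=4200 via (B,hash)
  {BC}: card=2000; try (C,hash)→1520, (B,merge)→2520, (C,merge)→2640, (B,nl_idx)→2720, (B,hash)→3360, (C,nl_idx)→3600 …(+2); best=1520 via (C,hash)
  {ABC}: card=25000; try (C,hash)→7820, (A,hash)→12520, (A,merge)→30520, (C,merge)→37340, (C,nl_idx)→46700, (C,nl)→204200 …(+1); best=7820 via (C,hash)

cost=7820; order=A,B,C; methods=hash,hash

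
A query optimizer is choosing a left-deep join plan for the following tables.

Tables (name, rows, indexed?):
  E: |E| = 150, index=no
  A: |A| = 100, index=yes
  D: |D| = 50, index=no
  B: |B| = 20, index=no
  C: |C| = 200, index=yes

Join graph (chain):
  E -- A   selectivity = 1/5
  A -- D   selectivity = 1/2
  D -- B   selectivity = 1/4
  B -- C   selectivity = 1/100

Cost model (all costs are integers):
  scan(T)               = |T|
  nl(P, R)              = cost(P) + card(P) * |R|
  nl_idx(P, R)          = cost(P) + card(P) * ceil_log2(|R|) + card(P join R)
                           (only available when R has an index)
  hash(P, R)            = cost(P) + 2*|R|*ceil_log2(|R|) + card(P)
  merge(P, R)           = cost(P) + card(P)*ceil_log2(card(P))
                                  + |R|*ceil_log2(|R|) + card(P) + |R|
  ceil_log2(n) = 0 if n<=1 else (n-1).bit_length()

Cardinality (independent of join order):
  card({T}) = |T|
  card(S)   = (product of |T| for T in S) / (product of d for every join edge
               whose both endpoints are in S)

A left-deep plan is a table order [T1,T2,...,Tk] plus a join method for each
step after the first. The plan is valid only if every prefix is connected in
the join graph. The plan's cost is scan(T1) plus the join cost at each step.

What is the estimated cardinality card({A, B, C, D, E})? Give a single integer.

750000

Tables in S: A(100), B(20), C(200), D(50), E(150)
Edges inside S: E-A(d=5), A-D(d=2), D-B(d=4), B-C(d=100)
numerator = 100 * 20 * 200 * 50 * 150 = 3000000000
denominator = 5 * 2 * 4 * 100 = 4000
card(S) = 3000000000 / 4000 = 750000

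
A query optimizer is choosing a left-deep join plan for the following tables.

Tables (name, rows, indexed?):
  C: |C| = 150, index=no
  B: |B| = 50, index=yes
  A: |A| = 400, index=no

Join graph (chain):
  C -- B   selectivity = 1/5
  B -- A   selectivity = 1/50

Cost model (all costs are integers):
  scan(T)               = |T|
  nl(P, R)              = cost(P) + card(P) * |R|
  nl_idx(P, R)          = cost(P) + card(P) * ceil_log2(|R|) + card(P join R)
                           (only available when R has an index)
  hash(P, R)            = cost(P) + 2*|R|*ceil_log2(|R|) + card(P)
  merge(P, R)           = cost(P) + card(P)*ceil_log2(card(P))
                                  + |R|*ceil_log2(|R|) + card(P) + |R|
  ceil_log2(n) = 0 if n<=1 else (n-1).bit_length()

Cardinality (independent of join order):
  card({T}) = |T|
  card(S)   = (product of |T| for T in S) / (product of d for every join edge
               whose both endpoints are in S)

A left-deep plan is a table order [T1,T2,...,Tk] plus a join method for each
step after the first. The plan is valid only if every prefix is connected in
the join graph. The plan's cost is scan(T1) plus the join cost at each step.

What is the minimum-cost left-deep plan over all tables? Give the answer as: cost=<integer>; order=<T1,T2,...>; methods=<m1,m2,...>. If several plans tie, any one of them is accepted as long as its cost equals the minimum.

cost=4200; order=A,B,C; methods=hash,hash

Selinger DP (subsets sized 1..n):
  {C}: scan cost=150, card=150
  {B}: scan cost=50, card=50
  {A}: scan cost=400, card=400
  {BC}: card=1500; try (B,hash)→900, (C,merge)→1750, (B,merge)→1850, (C,hash)→2500, (B,nl_idx)→2550, (C,nl)→7550 …(+1); best=900 via (B,hash)
  {AB}: card=400; try (B,hash)→1400, (B,nl_idx)→3200, (A,merge)→4400, (B,merge)→4750, (A,hash)→7300, (A,nl)→20050 …(+1); best=1400 via (B,hash)
  {ABC}: card=12000; try (C,hash)→4200, (C,merge)→6750, (A,hash)→9600, (A,merge)→22900, (C,nl)→61400, (A,nl)→600900; best=4200 via (C,hash)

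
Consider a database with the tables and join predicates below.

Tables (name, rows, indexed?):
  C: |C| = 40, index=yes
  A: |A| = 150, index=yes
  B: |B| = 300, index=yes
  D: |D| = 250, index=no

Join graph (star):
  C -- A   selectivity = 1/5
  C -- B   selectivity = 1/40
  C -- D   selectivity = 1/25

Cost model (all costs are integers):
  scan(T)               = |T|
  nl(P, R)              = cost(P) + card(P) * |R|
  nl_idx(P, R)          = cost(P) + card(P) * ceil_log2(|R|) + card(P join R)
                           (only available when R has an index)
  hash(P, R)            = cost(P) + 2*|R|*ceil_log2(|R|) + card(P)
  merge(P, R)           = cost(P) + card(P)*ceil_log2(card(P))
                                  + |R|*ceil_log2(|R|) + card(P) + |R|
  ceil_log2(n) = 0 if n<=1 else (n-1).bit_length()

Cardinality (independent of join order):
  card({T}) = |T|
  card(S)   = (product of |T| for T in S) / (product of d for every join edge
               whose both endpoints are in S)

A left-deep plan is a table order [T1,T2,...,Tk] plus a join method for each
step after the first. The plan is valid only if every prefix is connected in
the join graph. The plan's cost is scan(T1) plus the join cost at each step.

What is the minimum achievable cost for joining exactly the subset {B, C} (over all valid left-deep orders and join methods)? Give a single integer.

700

Selinger DP over subsets of {B,C}:
  {C}: scan cost=40, card=40
  {B}: scan cost=300, card=300
  {BC}: card=300; try (B,nl_idx)→700, (C,hash)→1080, (C,nl_idx)→2400, (B,merge)→3320, (C,merge)→3580, (B,hash)→5480 …(+2); best=700 via (B,nl_idx)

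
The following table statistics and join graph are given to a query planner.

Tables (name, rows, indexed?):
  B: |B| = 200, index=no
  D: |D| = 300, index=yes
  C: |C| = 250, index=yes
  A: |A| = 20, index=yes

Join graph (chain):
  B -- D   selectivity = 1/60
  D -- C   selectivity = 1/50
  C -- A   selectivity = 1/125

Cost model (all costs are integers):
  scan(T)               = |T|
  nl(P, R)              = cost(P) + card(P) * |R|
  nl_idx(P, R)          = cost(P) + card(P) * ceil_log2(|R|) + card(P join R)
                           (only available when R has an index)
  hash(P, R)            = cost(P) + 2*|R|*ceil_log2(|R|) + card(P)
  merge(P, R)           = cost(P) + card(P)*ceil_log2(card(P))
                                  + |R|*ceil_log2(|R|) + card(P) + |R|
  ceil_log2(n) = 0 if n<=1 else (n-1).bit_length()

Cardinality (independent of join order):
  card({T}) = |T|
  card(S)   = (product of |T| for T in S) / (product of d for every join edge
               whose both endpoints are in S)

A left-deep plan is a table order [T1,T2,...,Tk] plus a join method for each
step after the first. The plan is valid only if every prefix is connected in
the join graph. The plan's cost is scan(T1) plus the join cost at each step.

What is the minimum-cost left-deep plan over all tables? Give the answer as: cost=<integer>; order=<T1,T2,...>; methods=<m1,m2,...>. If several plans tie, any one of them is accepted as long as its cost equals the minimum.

cost=4260; order=A,C,D,B; methods=nl_idx,nl_idx,hash

Selinger DP (subsets sized 1..n):
  {B}: scan cost=200, card=200
  {D}: scan cost=300, card=300
  {C}: scan cost=250, card=250
  {A}: scan cost=20, card=20
  {BD}: card=1000; try (D,nl_idx)→3000, (B,hash)→3800, (D,merge)→5000, (B,merge)→5100, (D,hash)→5800, (D,nl)→60200 …(+1); best=3000 via (D,nl_idx)
  {CD}: card=1500; try (D,nl_idx)→4000, (C,nl_idx)→4200, (C,hash)→4600, (D,merge)→5500, (C,merge)→5550, (D,hash)→5900 …(+2); best=4000 via (D,nl_idx)
  {AC}: card=40; try (C,nl_idx)→220, (A,hash)→700, (A,nl_idx)→1540, (C,merge)→2390, (A,merge)→2620, (C,hash)→4040 …(+2); best=220 via (C,nl_idx)
  {BCD}: card=5000; try (C,hash)→8000, (B,hash)→8700, (C,nl_idx)→16000, (C,merge)→16250, (B,merge)→23800, (C,nl)→253000 …(+1); best=8000 via (C,hash)
  {ACD}: card=240; try (D,nl_idx)→820, (D,merge)→3500, (D,hash)→5660, (A,hash)→5700, (A,nl_idx)→11740, (D,nl)→12220 …(+2); best=820 via (D,nl_idx)
  {ABCD}: card=800; try (B,hash)→4260, (B,merge)→4780, (A,hash)→13200, (A,nl_idx)→33800, (B,nl)→48820, (A,merge)→78120 …(+1); best=4260 via (B,hash)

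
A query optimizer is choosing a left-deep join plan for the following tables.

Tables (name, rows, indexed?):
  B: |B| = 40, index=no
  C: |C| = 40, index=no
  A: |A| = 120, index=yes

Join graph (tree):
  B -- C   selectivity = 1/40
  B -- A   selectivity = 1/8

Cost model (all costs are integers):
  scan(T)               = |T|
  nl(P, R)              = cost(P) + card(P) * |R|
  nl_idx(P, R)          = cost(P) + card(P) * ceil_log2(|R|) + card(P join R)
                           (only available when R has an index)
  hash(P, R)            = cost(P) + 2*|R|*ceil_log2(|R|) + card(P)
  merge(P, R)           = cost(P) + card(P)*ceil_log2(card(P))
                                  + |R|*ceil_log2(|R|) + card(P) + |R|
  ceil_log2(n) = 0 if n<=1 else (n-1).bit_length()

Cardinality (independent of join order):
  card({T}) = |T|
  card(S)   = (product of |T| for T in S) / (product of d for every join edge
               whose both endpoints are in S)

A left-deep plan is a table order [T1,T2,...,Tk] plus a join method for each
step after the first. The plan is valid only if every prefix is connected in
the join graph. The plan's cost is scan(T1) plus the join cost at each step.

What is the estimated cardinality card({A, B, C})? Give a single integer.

600

Tables in S: A(120), B(40), C(40)
Edges inside S: B-C(d=40), B-A(d=8)
numerator = 120 * 40 * 40 = 192000
denominator = 40 * 8 = 320
card(S) = 192000 / 320 = 600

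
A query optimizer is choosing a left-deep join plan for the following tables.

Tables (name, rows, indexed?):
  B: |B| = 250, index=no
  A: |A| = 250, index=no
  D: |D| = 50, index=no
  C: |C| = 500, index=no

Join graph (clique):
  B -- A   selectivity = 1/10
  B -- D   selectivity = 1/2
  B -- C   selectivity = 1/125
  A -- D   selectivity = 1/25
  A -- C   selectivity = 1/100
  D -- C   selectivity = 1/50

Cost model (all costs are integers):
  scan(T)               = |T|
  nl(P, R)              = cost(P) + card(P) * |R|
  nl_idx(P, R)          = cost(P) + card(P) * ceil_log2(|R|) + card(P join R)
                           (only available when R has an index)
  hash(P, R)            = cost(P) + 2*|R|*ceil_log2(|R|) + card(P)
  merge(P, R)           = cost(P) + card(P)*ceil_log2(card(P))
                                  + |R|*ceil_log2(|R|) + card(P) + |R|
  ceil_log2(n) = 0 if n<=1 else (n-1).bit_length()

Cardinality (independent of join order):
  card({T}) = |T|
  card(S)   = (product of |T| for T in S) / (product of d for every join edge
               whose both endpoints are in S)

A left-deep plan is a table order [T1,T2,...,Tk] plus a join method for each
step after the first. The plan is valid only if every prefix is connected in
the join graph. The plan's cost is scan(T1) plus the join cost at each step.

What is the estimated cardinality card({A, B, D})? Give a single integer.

Tables in S: A(250), B(250), D(50)
Edges inside S: B-A(d=10), B-D(d=2), A-D(d=25)
numerator = 250 * 250 * 50 = 3125000
denominator = 10 * 2 * 25 = 500
card(S) = 3125000 / 500 = 6250

6250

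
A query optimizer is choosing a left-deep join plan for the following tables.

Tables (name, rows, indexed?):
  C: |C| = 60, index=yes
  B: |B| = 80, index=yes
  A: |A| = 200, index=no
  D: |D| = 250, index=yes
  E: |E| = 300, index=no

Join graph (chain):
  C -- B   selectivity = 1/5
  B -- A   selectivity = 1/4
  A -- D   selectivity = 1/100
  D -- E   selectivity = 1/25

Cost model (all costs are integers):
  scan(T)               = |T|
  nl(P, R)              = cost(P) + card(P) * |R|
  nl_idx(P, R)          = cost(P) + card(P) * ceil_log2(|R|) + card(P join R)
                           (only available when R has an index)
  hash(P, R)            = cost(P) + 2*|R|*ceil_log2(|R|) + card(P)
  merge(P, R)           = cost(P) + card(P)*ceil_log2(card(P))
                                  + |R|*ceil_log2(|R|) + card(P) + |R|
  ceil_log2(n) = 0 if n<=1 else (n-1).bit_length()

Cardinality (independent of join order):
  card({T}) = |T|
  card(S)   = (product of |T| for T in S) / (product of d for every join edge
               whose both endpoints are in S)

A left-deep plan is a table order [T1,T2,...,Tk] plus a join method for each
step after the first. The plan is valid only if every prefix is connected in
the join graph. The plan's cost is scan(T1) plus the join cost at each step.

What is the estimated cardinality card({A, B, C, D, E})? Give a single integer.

1440000

Tables in S: A(200), B(80), C(60), D(250), E(300)
Edges inside S: C-B(d=5), B-A(d=4), A-D(d=100), D-E(d=25)
numerator = 200 * 80 * 60 * 250 * 300 = 72000000000
denominator = 5 * 4 * 100 * 25 = 50000
card(S) = 72000000000 / 50000 = 1440000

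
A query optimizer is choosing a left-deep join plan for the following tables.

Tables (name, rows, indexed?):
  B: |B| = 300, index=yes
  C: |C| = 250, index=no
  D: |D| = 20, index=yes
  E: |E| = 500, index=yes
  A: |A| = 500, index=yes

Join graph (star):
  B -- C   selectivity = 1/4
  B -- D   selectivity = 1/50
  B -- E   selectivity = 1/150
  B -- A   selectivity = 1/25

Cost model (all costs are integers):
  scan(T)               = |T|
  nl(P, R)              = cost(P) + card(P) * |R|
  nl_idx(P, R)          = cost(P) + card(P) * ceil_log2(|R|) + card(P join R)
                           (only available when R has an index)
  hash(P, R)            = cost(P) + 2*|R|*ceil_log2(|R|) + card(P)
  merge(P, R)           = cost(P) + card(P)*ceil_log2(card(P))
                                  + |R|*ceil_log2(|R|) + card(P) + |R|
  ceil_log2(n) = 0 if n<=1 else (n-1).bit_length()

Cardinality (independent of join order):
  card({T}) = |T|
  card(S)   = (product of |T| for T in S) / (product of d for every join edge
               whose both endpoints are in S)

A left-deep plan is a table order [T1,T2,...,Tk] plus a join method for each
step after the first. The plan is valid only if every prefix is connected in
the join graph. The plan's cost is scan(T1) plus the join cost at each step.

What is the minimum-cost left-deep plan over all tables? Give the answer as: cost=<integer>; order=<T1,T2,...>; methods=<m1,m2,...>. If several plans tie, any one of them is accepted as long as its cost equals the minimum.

cost=22800; order=D,B,E,A,C; methods=nl_idx,nl_idx,merge,hash

Selinger DP (subsets sized 1..n):
  {B}: scan cost=300, card=300
  {C}: scan cost=250, card=250
  {D}: scan cost=20, card=20
  {E}: scan cost=500, card=500
  {A}: scan cost=500, card=500
  {BC}: card=18750; try (C,hash)→4600, (B,merge)→5500, (C,merge)→5550, (B,hash)→5900, (B,nl_idx)→21250, (B,nl)→75250 …(+1); best=4600 via (C,hash)
  {BD}: card=120; try (B,nl_idx)→320, (D,hash)→800, (D,nl_idx)→1920, (B,merge)→3140, (D,merge)→3420, (B,hash)→5440 …(+2); best=320 via (B,nl_idx)
  {BE}: card=1000; try (E,nl_idx)→4000, (B,nl_idx)→6000, (B,hash)→6400, (E,merge)→8300, (B,merge)→8500, (E,hash)→9600 …(+2); best=4000 via (E,nl_idx)
  {AB}: card=6000; try (B,hash)→6400, (A,merge)→8300, (B,merge)→8500, (A,nl_idx)→9000, (A,hash)→9600, (B,nl_idx)→11000 …(+2); best=6400 via (B,hash)
  {BCD}: card=7500; try (C,merge)→3530, (C,hash)→4440, (D,hash)→23550, (C,nl)→30320, (D,nl_idx)→105850, (D,merge)→304720 …(+1); best=3530 via (C,merge)
  {BCE}: card=62500; try (C,hash)→9000, (C,merge)→17250, (E,hash)→32350, (E,nl_idx)→235850, (C,nl)→254000, (E,merge)→309600 …(+1); best=9000 via (C,hash)
  {ABC}: card=375000; try (C,hash)→16400, (A,hash)→32350, (C,merge)→92650, (A,merge)→309600, (A,nl_idx)→548350, (C,nl)→1506400 …(+1); best=16400 via (C,hash)
  {BDE}: card=400; try (E,nl_idx)→1800, (D,hash)→5200, (E,merge)→6280, (D,nl_idx)→9400, (E,hash)→9440, (D,merge)→15120 …(+2); best=1800 via (E,nl_idx)
  {ABD}: card=2400; try (A,nl_idx)→3800, (A,merge)→6280, (A,hash)→9440, (D,hash)→12600, (D,nl_idx)→38800, (A,nl)→60320 …(+2); best=3800 via (A,nl_idx)
  {ABE}: card=20000; try (A,hash)→14000, (A,merge)→20000, (E,hash)→21400, (A,nl_idx)→33000, (E,nl_idx)→80400, (E,merge)→95400 …(+2); best=14000 via (A,hash)
  {BCDE}: card=25000; try (C,hash)→6200, (C,merge)→8050, (E,hash)→20030, (D,hash)→71700, (E,nl_idx)→96030, (C,nl)→101800 …(+5); best=6200 via (C,hash)
  {ABCD}: card=150000; try (C,hash)→10200, (A,hash)→20030, (C,merge)→37250, (A,merge)→113530, (A,nl_idx)→221030, (D,hash)→391600 …(+5); best=10200 via (C,hash)
  {ABCE}: card=1250000; try (C,hash)→38000, (A,hash)→80500, (C,merge)→336250, (E,hash)→400400, (A,merge)→1076500, (A,nl_idx)→1821500 …(+5); best=38000 via (C,hash)
  {ABDE}: card=8000; try (A,merge)→10800, (A,hash)→11200, (A,nl_idx)→13400, (E,hash)→15200, (E,nl_idx)→33400, (D,hash)→34200 …(+6); best=10800 via (A,merge)
  {ABCDE}: card=500000; try (C,hash)→22800, (A,hash)→40200, (C,merge)→125050, (E,hash)→169200, (A,merge)→411200, (A,nl_idx)→731200 …(+9); best=22800 via (C,hash)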